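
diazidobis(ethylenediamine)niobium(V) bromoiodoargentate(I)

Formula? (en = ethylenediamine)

[Nb(en)2(N3)2][AgBrI]3

Cation [Nb…]: ligand charges -2, Nb(V) ⇒ ion charge 3+.
Anion [Ag…]: ligand charges -2, Ag(I) ⇒ ion charge 1−.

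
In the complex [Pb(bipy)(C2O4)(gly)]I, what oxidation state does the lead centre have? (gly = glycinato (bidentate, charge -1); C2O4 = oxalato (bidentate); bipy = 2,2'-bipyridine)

+4

1 iodide outside the brackets (-1 each) → the complex ion is 1+.
Ligand charges: 1×gly = -1; 1×C2O4 = -2; 1×bipy neutral; sum -3.
Pb + (-3) = 1+ ⇒ Pb is +4.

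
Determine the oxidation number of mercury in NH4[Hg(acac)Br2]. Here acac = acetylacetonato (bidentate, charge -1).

+2

1 ammonium outside the brackets (+1 each) → the complex ion is 1−.
Ligand charges: 1×acac = -1; 2×Br = -2; sum -3.
Hg + (-3) = 1− ⇒ Hg is +2.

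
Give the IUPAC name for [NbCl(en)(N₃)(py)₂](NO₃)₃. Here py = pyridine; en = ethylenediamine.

The 3 nitrate counter-ions carry a total charge of -3, so each complex ion is 3+.
Ligand charges: 2×pyridine (neutral), 1×chloro (-1 each), 1×ethylenediamine (neutral), 1×azido (-1 each); total -2. So Nb + (-2) = 3+, giving Nb = +5.
Ligands are named alphabetically: azido before chloro before ethylenediamine before pyridine.

azidochloro(ethylenediamine)bis(pyridine)niobium(V) nitrate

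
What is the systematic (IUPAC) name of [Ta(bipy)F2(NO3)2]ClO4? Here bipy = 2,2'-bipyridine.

(2,2'-bipyridine)difluorodinitratotantalum(V) perchlorate

The 1 perchlorate counter-ion carries a total charge of -1, so each complex ion is 1+.
Ligand charges: 2×nitrato (-1 each), 2×fluoro (-1 each), 1×2,2'-bipyridine (neutral); total -4. So Ta + (-4) = 1+, giving Ta = +5.
Ligands are named alphabetically: bipyridine before fluoro before nitrato.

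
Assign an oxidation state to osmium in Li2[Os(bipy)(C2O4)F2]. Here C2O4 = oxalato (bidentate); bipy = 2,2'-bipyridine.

2 lithium outside the brackets (+1 each) → the complex ion is 2−.
Ligand charges: 1×C2O4 = -2; 2×F = -2; 1×bipy neutral; sum -4.
Os + (-4) = 2− ⇒ Os is +2.

+2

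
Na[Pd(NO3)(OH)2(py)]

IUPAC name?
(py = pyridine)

The 1 sodium counter-ion carries a total charge of +1, so each complex ion is 1−.
Ligand charges: 1×pyridine (neutral), 2×hydroxo (-1 each), 1×nitrato (-1 each); total -3. So Pd + (-3) = 1−, giving Pd = +2.
Ligands are named alphabetically: hydroxo before nitrato before pyridine.
The complex ion is anionic, so palladium takes the -ate form palladate(II).

sodium dihydroxonitrato(pyridine)palladate(II)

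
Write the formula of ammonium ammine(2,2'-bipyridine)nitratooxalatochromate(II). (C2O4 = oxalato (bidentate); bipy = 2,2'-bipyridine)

NH4[Cr(bipy)(C2O4)(NH3)(NO3)]

Ligands: 1 oxalato (C2O4, -2), 1 ammine (NH3, neutral), 1 2,2'-bipyridine (bipy, neutral), 1 nitrato (NO3, -1). Ligand charge sum = -3.
With Cr in oxidation state +2, the complex ion is [Cr...]^1−.
Charge balance with ammonium (+1) requires 1 complex ion per 1 ammonium.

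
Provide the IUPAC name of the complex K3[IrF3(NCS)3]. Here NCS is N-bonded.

potassium trifluorotriisothiocyanatoiridate(III)

The 3 potassium counter-ions carry a total charge of +3, so each complex ion is 3−.
Ligand charges: 3×isothiocyanato (-1 each), 3×fluoro (-1 each); total -6. So Ir + (-6) = 3−, giving Ir = +3.
Ligands are named alphabetically: fluoro before isothiocyanato.
The complex ion is anionic, so iridium takes the -ate form iridate(III).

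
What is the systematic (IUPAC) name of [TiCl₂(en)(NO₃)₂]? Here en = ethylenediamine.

There is no counter-ion, so the complex is neutral overall.
Ligand charges: 2×nitrato (-1 each), 2×chloro (-1 each), 1×ethylenediamine (neutral); total -4. So Ti + (-4) = 0, giving Ti = +4.
Ligands are named alphabetically: chloro before ethylenediamine before nitrato.

dichloro(ethylenediamine)dinitratotitanium(IV)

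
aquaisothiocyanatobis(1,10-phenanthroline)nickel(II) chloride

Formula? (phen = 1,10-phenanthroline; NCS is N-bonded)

Ligands: 2 1,10-phenanthroline (phen, neutral), 1 isothiocyanato (NCS, -1), 1 aqua (H2O, neutral). Ligand charge sum = -1.
Charge balance with chloride (-1) requires 1 complex ion per 1 chloride.

[Ni(H2O)(NCS)(phen)2]Cl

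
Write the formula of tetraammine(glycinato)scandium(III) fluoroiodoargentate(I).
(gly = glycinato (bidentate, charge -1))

Cation [Sc…]: ligand charges -1, Sc(III) ⇒ ion charge 2+.
Anion [Ag…]: ligand charges -2, Ag(I) ⇒ ion charge 1−.
One 2+ cation requires 2 of the 1− anion.

[Sc(gly)(NH3)4][AgFI]2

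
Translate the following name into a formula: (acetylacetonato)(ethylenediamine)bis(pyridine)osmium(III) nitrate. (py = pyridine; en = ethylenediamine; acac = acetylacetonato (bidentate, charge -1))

[Os(acac)(en)(py)2](NO3)2

Ligands: 2 pyridine (py, neutral), 1 ethylenediamine (en, neutral), 1 acetylacetonato (acac, -1). Ligand charge sum = -1.
With Os in oxidation state +3, the complex ion is [Os...]^2+.
Charge balance with nitrate (-1) requires 1 complex ion per 2 nitrate.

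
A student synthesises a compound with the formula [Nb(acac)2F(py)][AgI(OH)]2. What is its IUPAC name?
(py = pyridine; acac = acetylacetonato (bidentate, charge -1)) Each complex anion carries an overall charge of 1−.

Both ions are complex: the cation is named first with the plain metal name, the anion second with the -ate form; each ion's ligands are alphabetised independently.
The complex anion is given as 1−; its ligand charges sum to -2, so Ag = +1.
With 2 anions per cation, the cation must be 2×1 = 2+.
Cation: ligand charges sum to -3; for the ion to be 2+, Nb = +5.

bis(acetylacetonato)fluoro(pyridine)niobium(V) hydroxoiodoargentate(I)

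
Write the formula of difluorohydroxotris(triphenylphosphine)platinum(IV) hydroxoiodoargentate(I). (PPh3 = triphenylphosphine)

[PtF2(OH)(PPh3)3][AgI(OH)]

Cation [Pt…]: ligand charges -3, Pt(IV) ⇒ ion charge 1+.
Anion [Ag…]: ligand charges -2, Ag(I) ⇒ ion charge 1−.
One 1+ cation balances one 1− anion.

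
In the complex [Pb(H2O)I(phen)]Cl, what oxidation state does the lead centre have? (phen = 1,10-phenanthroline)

1 chloride outside the brackets (-1 each) → the complex ion is 1+.
Ligand charges: 1×phen neutral; 1×I = -1; 1×H2O neutral; sum -1.
Pb + (-1) = 1+ ⇒ Pb is +2.

+2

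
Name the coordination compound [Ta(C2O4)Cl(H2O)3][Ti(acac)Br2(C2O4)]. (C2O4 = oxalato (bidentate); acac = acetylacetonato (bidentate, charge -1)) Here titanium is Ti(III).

Ti is given as +3; the anion's ligand charges sum to -5, so the complex anion is 2−.
A 1:1 salt means the cation carries the equal and opposite charge, 2+.
Cation: ligand charges sum to -3; for the ion to be 2+, Ta = +5.

triaquachlorooxalatotantalum(V) (acetylacetonato)dibromooxalatotitanate(III)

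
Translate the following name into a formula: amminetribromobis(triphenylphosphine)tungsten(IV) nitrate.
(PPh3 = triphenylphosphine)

[WBr3(NH3)(PPh3)2]NO3

Ligands: 3 bromo (Br, -1), 2 triphenylphosphine (PPh3, neutral), 1 ammine (NH3, neutral). Ligand charge sum = -3.
Charge balance with nitrate (-1) requires 1 complex ion per 1 nitrate.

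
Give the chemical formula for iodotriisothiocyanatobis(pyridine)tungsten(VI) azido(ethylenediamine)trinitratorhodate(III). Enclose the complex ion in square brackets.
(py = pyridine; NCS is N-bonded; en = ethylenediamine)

[WI(NCS)3(py)2][Rh(en)(N3)(NO3)3]2

Cation [W…]: ligand charges -4, W(VI) ⇒ ion charge 2+.
Anion [Rh…]: ligand charges -4, Rh(III) ⇒ ion charge 1−.
One 2+ cation requires 2 of the 1− anion.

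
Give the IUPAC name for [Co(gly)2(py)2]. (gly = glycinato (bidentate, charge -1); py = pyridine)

There is no counter-ion, so the complex is neutral overall.
Ligand charges: 2×glycinato (-1 each), 2×pyridine (neutral); total -2. So Co + (-2) = 0, giving Co = +2.
Ligands are named alphabetically: glycinato before pyridine.

bis(glycinato)bis(pyridine)cobalt(II)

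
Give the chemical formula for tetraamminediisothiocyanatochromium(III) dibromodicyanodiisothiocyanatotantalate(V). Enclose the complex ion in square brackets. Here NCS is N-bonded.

[Cr(NCS)2(NH3)4][TaBr2(CN)2(NCS)2]

Cation [Cr…]: ligand charges -2, Cr(III) ⇒ ion charge 1+.
Anion [Ta…]: ligand charges -6, Ta(V) ⇒ ion charge 1−.
One 1+ cation balances one 1− anion.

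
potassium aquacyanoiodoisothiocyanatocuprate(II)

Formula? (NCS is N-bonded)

Ligands: 1 isothiocyanato (NCS, -1), 1 cyano (CN, -1), 1 aqua (H2O, neutral), 1 iodo (I, -1). Ligand charge sum = -3.
With Cu in oxidation state +2, the complex ion is [Cu...]^1−.
Charge balance with potassium (+1) requires 1 complex ion per 1 potassium.

K[Cu(CN)(H2O)I(NCS)]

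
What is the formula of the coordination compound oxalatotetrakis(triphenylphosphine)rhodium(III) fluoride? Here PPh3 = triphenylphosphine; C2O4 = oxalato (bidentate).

[Rh(C2O4)(PPh3)4]F

Ligands: 4 triphenylphosphine (PPh3, neutral), 1 oxalato (C2O4, -2). Ligand charge sum = -2.
With Rh in oxidation state +3, the complex ion is [Rh...]^1+.
Charge balance with fluoride (-1) requires 1 complex ion per 1 fluoride.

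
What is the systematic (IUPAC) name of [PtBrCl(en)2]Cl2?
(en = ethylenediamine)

The 2 chloride counter-ions carry a total charge of -2, so each complex ion is 2+.
Ligand charges: 2×ethylenediamine (neutral), 1×chloro (-1 each), 1×bromo (-1 each); total -2. So Pt + (-2) = 2+, giving Pt = +4.
Ligands are named alphabetically: bromo before chloro before ethylenediamine.

bromochlorobis(ethylenediamine)platinum(IV) chloride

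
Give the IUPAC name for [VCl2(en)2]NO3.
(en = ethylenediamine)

The 1 nitrate counter-ion carries a total charge of -1, so each complex ion is 1+.
Ligand charges: 2×ethylenediamine (neutral), 2×chloro (-1 each); total -2. So V + (-2) = 1+, giving V = +3.
Ligands are named alphabetically: chloro before ethylenediamine.

dichlorobis(ethylenediamine)vanadium(III) nitrate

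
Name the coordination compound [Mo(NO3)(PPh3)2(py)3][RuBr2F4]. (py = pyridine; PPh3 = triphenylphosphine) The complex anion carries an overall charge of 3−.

Both ions are complex: the cation is named first with the plain metal name, the anion second with the -ate form; each ion's ligands are alphabetised independently.
The complex anion is given as 3−; its ligand charges sum to -6, so Ru = +3.
A 1:1 salt means the cation carries the equal and opposite charge, 3+.
Cation: ligand charges sum to -1; for the ion to be 3+, Mo = +4.

nitratotris(pyridine)bis(triphenylphosphine)molybdenum(IV) dibromotetrafluororuthenate(III)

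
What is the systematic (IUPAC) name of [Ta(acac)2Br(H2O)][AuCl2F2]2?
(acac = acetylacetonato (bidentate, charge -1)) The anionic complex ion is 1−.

bis(acetylacetonato)aquabromotantalum(V) dichlorodifluoroaurate(III)

Both ions are complex: the cation is named first with the plain metal name, the anion second with the -ate form; each ion's ligands are alphabetised independently.
The complex anion is given as 1−; its ligand charges sum to -4, so Au = +3.
With 2 anions per cation, the cation must be 2×1 = 2+.
Cation: ligand charges sum to -3; for the ion to be 2+, Ta = +5.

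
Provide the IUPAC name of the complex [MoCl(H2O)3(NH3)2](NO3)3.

diamminetriaquachloromolybdenum(IV) nitrate

The 3 nitrate counter-ions carry a total charge of -3, so each complex ion is 3+.
Ligand charges: 2×ammine (neutral), 1×chloro (-1 each), 3×aqua (neutral); total -1. So Mo + (-1) = 3+, giving Mo = +4.
Ligands are named alphabetically: ammine before aqua before chloro.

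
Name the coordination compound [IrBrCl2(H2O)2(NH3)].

There is no counter-ion, so the complex is neutral overall.
Ligand charges: 1×ammine (neutral), 1×bromo (-1 each), 2×chloro (-1 each), 2×aqua (neutral); total -3. So Ir + (-3) = 0, giving Ir = +3.
Ligands are named alphabetically: ammine before aqua before bromo before chloro.

amminediaquabromodichloroiridium(III)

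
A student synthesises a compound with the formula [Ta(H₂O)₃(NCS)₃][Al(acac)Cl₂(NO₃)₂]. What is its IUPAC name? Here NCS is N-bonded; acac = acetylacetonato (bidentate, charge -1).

Aluminium is always +3 in its complexes; the anion's ligand charges sum to -5, so the complex anion is 2−.
A 1:1 salt means the cation carries the equal and opposite charge, 2+.
Cation: ligand charges sum to -3; for the ion to be 2+, Ta = +5.

triaquatriisothiocyanatotantalum(V) (acetylacetonato)dichlorodinitratoaluminate(III)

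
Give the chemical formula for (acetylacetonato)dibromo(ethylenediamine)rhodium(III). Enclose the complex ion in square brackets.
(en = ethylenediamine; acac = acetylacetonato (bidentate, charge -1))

[Rh(acac)Br2(en)]

Ligands: 2 bromo (Br, -1), 1 ethylenediamine (en, neutral), 1 acetylacetonato (acac, -1). Ligand charge sum = -3.
With Rh in oxidation state +3, the complex ion is [Rh...].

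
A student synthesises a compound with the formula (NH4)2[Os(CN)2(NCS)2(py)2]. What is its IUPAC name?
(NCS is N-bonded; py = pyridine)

The 2 ammonium counter-ions carry a total charge of +2, so each complex ion is 2−.
Ligand charges: 2×isothiocyanato (-1 each), 2×pyridine (neutral), 2×cyano (-1 each); total -4. So Os + (-4) = 2−, giving Os = +2.
Ligands are named alphabetically: cyano before isothiocyanato before pyridine.
The complex ion is anionic, so osmium takes the -ate form osmate(II).

ammonium dicyanodiisothiocyanatobis(pyridine)osmate(II)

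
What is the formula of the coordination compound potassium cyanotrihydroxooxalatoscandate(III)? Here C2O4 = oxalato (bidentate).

K3[Sc(C2O4)(CN)(OH)3]

Ligands: 1 oxalato (C2O4, -2), 3 hydroxo (OH, -1), 1 cyano (CN, -1). Ligand charge sum = -6.
With Sc in oxidation state +3, the complex ion is [Sc...]^3−.
Charge balance with potassium (+1) requires 1 complex ion per 3 potassium.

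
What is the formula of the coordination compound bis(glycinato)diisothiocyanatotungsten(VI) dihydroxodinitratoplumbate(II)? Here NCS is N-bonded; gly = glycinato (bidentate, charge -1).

[W(gly)2(NCS)2][Pb(NO3)2(OH)2]

Cation [W…]: ligand charges -4, W(VI) ⇒ ion charge 2+.
Anion [Pb…]: ligand charges -4, Pb(II) ⇒ ion charge 2−.
One 2+ cation balances one 2− anion.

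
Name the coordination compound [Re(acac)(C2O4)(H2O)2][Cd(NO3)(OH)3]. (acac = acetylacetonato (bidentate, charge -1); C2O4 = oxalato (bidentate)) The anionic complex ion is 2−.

(acetylacetonato)diaquaoxalatorhenium(V) trihydroxonitratocadmate(II)

The complex anion is given as 2−; its ligand charges sum to -4, so Cd = +2.
A 1:1 salt means the cation carries the equal and opposite charge, 2+.
Cation: ligand charges sum to -3; for the ion to be 2+, Re = +5.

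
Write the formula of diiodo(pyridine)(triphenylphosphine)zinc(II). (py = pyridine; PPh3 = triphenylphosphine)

Ligands: 1 pyridine (py, neutral), 2 iodo (I, -1), 1 triphenylphosphine (PPh3, neutral). Ligand charge sum = -2.
With Zn in oxidation state +2, the complex ion is [Zn...].

[ZnI2(PPh3)(py)]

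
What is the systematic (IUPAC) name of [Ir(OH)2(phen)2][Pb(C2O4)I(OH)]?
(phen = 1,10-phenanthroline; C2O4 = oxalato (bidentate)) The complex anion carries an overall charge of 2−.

The complex anion is given as 2−; its ligand charges sum to -4, so Pb = +2.
A 1:1 salt means the cation carries the equal and opposite charge, 2+.
Cation: ligand charges sum to -2; for the ion to be 2+, Ir = +4.

dihydroxobis(1,10-phenanthroline)iridium(IV) hydroxoiodooxalatoplumbate(II)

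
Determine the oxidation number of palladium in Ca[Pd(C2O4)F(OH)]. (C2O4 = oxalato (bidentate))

1 calcium outside the brackets (+2 each) → the complex ion is 2−.
Ligand charges: 1×F = -1; 1×OH = -1; 1×C2O4 = -2; sum -4.
Pd + (-4) = 2− ⇒ Pd is +2.

+2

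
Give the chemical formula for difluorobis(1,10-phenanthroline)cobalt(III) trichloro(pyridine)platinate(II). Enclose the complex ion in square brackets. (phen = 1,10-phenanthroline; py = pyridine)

Cation [Co…]: ligand charges -2, Co(III) ⇒ ion charge 1+.
Anion [Pt…]: ligand charges -3, Pt(II) ⇒ ion charge 1−.

[CoF2(phen)2][PtCl3(py)]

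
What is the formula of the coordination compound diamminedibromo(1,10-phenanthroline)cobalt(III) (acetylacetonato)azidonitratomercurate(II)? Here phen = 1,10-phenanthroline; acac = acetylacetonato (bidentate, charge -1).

[CoBr2(NH3)2(phen)][Hg(acac)(N3)(NO3)]

Cation [Co…]: ligand charges -2, Co(III) ⇒ ion charge 1+.
Anion [Hg…]: ligand charges -3, Hg(II) ⇒ ion charge 1−.
One 1+ cation balances one 1− anion.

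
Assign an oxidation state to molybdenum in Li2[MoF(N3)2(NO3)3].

+4

2 lithium outside the brackets (+1 each) → the complex ion is 2−.
Ligand charges: 1×F = -1; 2×N3 = -2; 3×NO3 = -3; sum -6.
Mo + (-6) = 2− ⇒ Mo is +4.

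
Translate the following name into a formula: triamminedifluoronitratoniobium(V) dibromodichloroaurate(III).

[NbF2(NH3)3(NO3)][AuBr2Cl2]2

Cation [Nb…]: ligand charges -3, Nb(V) ⇒ ion charge 2+.
Anion [Au…]: ligand charges -4, Au(III) ⇒ ion charge 1−.
One 2+ cation requires 2 of the 1− anion.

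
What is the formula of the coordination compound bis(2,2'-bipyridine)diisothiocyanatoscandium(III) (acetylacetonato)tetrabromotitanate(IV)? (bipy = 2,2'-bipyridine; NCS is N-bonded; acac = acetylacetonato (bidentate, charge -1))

[Sc(bipy)2(NCS)2][Ti(acac)Br4]

Cation [Sc…]: ligand charges -2, Sc(III) ⇒ ion charge 1+.
Anion [Ti…]: ligand charges -5, Ti(IV) ⇒ ion charge 1−.
One 1+ cation balances one 1− anion.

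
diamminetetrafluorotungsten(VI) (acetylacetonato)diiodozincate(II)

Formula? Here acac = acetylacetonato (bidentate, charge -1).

[WF4(NH3)2][Zn(acac)I2]2

Cation [W…]: ligand charges -4, W(VI) ⇒ ion charge 2+.
Anion [Zn…]: ligand charges -3, Zn(II) ⇒ ion charge 1−.
One 2+ cation requires 2 of the 1− anion.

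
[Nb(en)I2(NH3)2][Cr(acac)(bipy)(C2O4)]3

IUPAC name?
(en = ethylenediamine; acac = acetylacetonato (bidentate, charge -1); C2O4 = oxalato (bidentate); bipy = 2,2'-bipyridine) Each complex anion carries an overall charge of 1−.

The complex anion is given as 1−; its ligand charges sum to -3, so Cr = +2.
With 3 anions per cation, the cation must be 3×1 = 3+.
Cation: ligand charges sum to -2; for the ion to be 3+, Nb = +5.

diammine(ethylenediamine)diiodoniobium(V) (acetylacetonato)(2,2'-bipyridine)oxalatochromate(II)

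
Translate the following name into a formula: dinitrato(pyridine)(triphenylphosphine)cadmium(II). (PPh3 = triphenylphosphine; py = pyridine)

[Cd(NO3)2(PPh3)(py)]

Ligands: 1 triphenylphosphine (PPh3, neutral), 1 pyridine (py, neutral), 2 nitrato (NO3, -1). Ligand charge sum = -2.
With Cd in oxidation state +2, the complex ion is [Cd...].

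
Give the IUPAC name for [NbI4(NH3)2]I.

The 1 iodide counter-ion carries a total charge of -1, so each complex ion is 1+.
Ligand charges: 2×ammine (neutral), 4×iodo (-1 each); total -4. So Nb + (-4) = 1+, giving Nb = +5.
Ligands are named alphabetically: ammine before iodo.

diamminetetraiodoniobium(V) iodide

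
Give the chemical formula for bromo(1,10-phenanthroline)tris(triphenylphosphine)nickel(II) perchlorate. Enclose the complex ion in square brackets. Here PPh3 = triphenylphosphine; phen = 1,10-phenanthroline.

Ligands: 3 triphenylphosphine (PPh3, neutral), 1 bromo (Br, -1), 1 1,10-phenanthroline (phen, neutral). Ligand charge sum = -1.
Charge balance with perchlorate (-1) requires 1 complex ion per 1 perchlorate.

[NiBr(phen)(PPh3)3]ClO4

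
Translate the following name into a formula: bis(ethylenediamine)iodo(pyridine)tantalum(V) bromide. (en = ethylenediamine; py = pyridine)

Ligands: 2 ethylenediamine (en, neutral), 1 iodo (I, -1), 1 pyridine (py, neutral). Ligand charge sum = -1.
With Ta in oxidation state +5, the complex ion is [Ta...]^4+.
Charge balance with bromide (-1) requires 1 complex ion per 4 bromide.

[Ta(en)2I(py)]Br4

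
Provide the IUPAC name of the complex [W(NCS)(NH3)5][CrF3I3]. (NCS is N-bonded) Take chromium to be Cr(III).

pentaammineisothiocyanatotungsten(IV) trifluorotriiodochromate(III)

Cr is given as +3; the anion's ligand charges sum to -6, so the complex anion is 3−.
A 1:1 salt means the cation carries the equal and opposite charge, 3+.
Cation: ligand charges sum to -1; for the ion to be 3+, W = +4.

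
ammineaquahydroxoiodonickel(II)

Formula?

[Ni(H2O)I(NH3)(OH)]

Ligands: 1 hydroxo (OH, -1), 1 aqua (H2O, neutral), 1 ammine (NH3, neutral), 1 iodo (I, -1). Ligand charge sum = -2.
With Ni in oxidation state +2, the complex ion is [Ni...].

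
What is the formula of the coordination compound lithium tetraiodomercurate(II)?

Ligands: 4 iodo (I, -1). Ligand charge sum = -4.
Charge balance with lithium (+1) requires 1 complex ion per 2 lithium.

Li2[HgI4]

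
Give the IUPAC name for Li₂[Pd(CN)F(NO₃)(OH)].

The 2 lithium counter-ions carry a total charge of +2, so each complex ion is 2−.
Ligand charges: 1×cyano (-1 each), 1×fluoro (-1 each), 1×hydroxo (-1 each), 1×nitrato (-1 each); total -4. So Pd + (-4) = 2−, giving Pd = +2.
Ligands are named alphabetically: cyano before fluoro before hydroxo before nitrato.
The complex ion is anionic, so palladium takes the -ate form palladate(II).

lithium cyanofluorohydroxonitratopalladate(II)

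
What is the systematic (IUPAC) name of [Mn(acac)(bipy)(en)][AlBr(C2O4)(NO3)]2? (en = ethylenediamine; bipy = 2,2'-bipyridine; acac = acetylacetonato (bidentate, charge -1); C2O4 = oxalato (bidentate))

(acetylacetonato)(2,2'-bipyridine)(ethylenediamine)manganese(III) bromonitratooxalatoaluminate(III)

Both ions are complex: the cation is named first with the plain metal name, the anion second with the -ate form; each ion's ligands are alphabetised independently.
Aluminium is always +3 in its complexes; the anion's ligand charges sum to -4, so the complex anion is 1−.
With 2 anions per cation, the cation must be 2×1 = 2+.
Cation: ligand charges sum to -1; for the ion to be 2+, Mn = +3.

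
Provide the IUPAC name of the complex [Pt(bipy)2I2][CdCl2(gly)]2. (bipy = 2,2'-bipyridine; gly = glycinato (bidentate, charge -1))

Cadmium is always +2 in its complexes; the anion's ligand charges sum to -3, so the complex anion is 1−.
With 2 anions per cation, the cation must be 2×1 = 2+.
Cation: ligand charges sum to -2; for the ion to be 2+, Pt = +4.

bis(2,2'-bipyridine)diiodoplatinum(IV) dichloro(glycinato)cadmate(II)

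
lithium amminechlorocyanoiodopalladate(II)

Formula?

Li[PdCl(CN)I(NH3)]

Ligands: 1 cyano (CN, -1), 1 ammine (NH3, neutral), 1 chloro (Cl, -1), 1 iodo (I, -1). Ligand charge sum = -3.
With Pd in oxidation state +2, the complex ion is [Pd...]^1−.
Charge balance with lithium (+1) requires 1 complex ion per 1 lithium.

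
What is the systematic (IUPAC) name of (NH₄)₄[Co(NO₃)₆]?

The 4 ammonium counter-ions carry a total charge of +4, so each complex ion is 4−.
Ligand charges: 6×nitrato (-1 each); total -6. So Co + (-6) = 4−, giving Co = +2.
The complex ion is anionic, so cobalt takes the -ate form cobaltate(II).

ammonium hexanitratocobaltate(II)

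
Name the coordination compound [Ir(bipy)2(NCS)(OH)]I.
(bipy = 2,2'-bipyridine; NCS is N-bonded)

bis(2,2'-bipyridine)hydroxoisothiocyanatoiridium(III) iodide

The 1 iodide counter-ion carries a total charge of -1, so each complex ion is 1+.
Ligand charges: 2×2,2'-bipyridine (neutral), 1×isothiocyanato (-1 each), 1×hydroxo (-1 each); total -2. So Ir + (-2) = 1+, giving Ir = +3.
Ligands are named alphabetically: bipyridine before hydroxo before isothiocyanato.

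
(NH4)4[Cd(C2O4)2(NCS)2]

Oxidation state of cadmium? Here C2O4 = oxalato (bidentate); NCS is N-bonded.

4 ammonium outside the brackets (+1 each) → the complex ion is 4−.
Ligand charges: 2×C2O4 = -4; 2×NCS = -2; sum -6.
Cd + (-6) = 4− ⇒ Cd is +2.

+2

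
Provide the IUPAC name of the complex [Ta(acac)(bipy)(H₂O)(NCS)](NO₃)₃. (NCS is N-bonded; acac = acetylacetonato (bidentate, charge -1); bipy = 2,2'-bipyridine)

The 3 nitrate counter-ions carry a total charge of -3, so each complex ion is 3+.
Ligand charges: 1×isothiocyanato (-1 each), 1×acetylacetonato (-1 each), 1×aqua (neutral), 1×2,2'-bipyridine (neutral); total -2. So Ta + (-2) = 3+, giving Ta = +5.
Ligands are named alphabetically: acetylacetonato before aqua before bipyridine before isothiocyanato.

(acetylacetonato)aqua(2,2'-bipyridine)isothiocyanatotantalum(V) nitrate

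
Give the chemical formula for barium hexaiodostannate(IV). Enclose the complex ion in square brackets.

Ba[SnI6]

Ligands: 6 iodo (I, -1). Ligand charge sum = -6.
With Sn in oxidation state +4, the complex ion is [Sn...]^2−.
Charge balance with barium (+2) requires 1 complex ion per 1 barium.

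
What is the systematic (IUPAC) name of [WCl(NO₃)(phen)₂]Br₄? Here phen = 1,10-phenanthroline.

The 4 bromide counter-ions carry a total charge of -4, so each complex ion is 4+.
Ligand charges: 2×1,10-phenanthroline (neutral), 1×chloro (-1 each), 1×nitrato (-1 each); total -2. So W + (-2) = 4+, giving W = +6.
Ligands are named alphabetically: chloro before nitrato before phenanthroline.

chloronitratobis(1,10-phenanthroline)tungsten(VI) bromide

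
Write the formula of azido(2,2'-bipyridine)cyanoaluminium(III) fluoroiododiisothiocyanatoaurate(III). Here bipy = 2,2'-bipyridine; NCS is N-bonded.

Cation [Al…]: ligand charges -2, Al(III) ⇒ ion charge 1+.
Anion [Au…]: ligand charges -4, Au(III) ⇒ ion charge 1−.
One 1+ cation balances one 1− anion.

[Al(bipy)(CN)(N3)][AuFI(NCS)2]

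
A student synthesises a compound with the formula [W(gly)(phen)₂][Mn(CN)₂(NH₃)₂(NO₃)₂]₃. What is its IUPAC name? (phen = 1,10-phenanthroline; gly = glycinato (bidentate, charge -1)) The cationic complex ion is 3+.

(glycinato)bis(1,10-phenanthroline)tungsten(IV) diamminedicyanodinitratomanganate(III)

Both ions are complex: the cation is named first with the plain metal name, the anion second with the -ate form; each ion's ligands are alphabetised independently.
The complex cation is given as 3+; its ligand charges sum to -1, so W = +4.
With 3 anions per cation, each anion must be 3/3 = 1−.
Anion: ligand charges sum to -4; for the ion to be 1−, Mn = +3.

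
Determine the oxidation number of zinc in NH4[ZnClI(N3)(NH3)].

+2

1 ammonium outside the brackets (+1 each) → the complex ion is 1−.
Ligand charges: 1×Cl = -1; 1×NH3 neutral; 1×I = -1; 1×N3 = -1; sum -3.
Zn + (-3) = 1− ⇒ Zn is +2.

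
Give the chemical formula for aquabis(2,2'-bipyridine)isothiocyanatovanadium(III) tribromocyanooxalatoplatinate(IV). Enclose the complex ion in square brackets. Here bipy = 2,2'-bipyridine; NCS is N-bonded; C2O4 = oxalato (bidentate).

Cation [V…]: ligand charges -1, V(III) ⇒ ion charge 2+.
Anion [Pt…]: ligand charges -6, Pt(IV) ⇒ ion charge 2−.

[V(bipy)2(H2O)(NCS)][PtBr3(C2O4)(CN)]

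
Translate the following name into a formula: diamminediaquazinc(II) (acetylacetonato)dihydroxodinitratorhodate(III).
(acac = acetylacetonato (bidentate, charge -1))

Cation [Zn…]: ligand charges 0, Zn(II) ⇒ ion charge 2+.
Anion [Rh…]: ligand charges -5, Rh(III) ⇒ ion charge 2−.
One 2+ cation balances one 2− anion.

[Zn(H2O)2(NH3)2][Rh(acac)(NO3)2(OH)2]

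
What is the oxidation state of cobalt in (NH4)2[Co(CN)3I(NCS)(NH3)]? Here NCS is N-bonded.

+3

2 ammonium outside the brackets (+1 each) → the complex ion is 2−.
Ligand charges: 1×NH3 neutral; 1×I = -1; 1×NCS = -1; 3×CN = -3; sum -5.
Co + (-5) = 2− ⇒ Co is +3.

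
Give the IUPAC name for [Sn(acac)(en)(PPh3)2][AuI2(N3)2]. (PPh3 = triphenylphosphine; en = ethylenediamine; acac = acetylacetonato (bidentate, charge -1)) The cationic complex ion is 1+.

(acetylacetonato)(ethylenediamine)bis(triphenylphosphine)tin(II) diazidodiiodoaurate(III)

Both ions are complex: the cation is named first with the plain metal name, the anion second with the -ate form; each ion's ligands are alphabetised independently.
The complex cation is given as 1+; its ligand charges sum to -1, so Sn = +2.
A 1:1 salt means the anion carries the equal and opposite charge, 1−.
Anion: ligand charges sum to -4; for the ion to be 1−, Au = +3.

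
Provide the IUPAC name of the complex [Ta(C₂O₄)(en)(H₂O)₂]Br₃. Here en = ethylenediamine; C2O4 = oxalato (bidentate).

The 3 bromide counter-ions carry a total charge of -3, so each complex ion is 3+.
Ligand charges: 1×ethylenediamine (neutral), 2×aqua (neutral), 1×oxalato (-2 each); total -2. So Ta + (-2) = 3+, giving Ta = +5.
Ligands are named alphabetically: aqua before ethylenediamine before oxalato.

diaqua(ethylenediamine)oxalatotantalum(V) bromide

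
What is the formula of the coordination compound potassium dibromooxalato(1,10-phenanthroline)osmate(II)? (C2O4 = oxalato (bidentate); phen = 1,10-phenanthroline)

K2[OsBr2(C2O4)(phen)]

Ligands: 2 bromo (Br, -1), 1 oxalato (C2O4, -2), 1 1,10-phenanthroline (phen, neutral). Ligand charge sum = -4.
With Os in oxidation state +2, the complex ion is [Os...]^2−.
Charge balance with potassium (+1) requires 1 complex ion per 2 potassium.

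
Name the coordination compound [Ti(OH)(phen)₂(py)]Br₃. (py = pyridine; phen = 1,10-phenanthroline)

The 3 bromide counter-ions carry a total charge of -3, so each complex ion is 3+.
Ligand charges: 1×pyridine (neutral), 1×hydroxo (-1 each), 2×1,10-phenanthroline (neutral); total -1. So Ti + (-1) = 3+, giving Ti = +4.
Ligands are named alphabetically: hydroxo before phenanthroline before pyridine.

hydroxobis(1,10-phenanthroline)(pyridine)titanium(IV) bromide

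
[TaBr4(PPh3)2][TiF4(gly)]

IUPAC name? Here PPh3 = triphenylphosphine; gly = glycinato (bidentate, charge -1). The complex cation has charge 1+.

The complex cation is given as 1+; its ligand charges sum to -4, so Ta = +5.
A 1:1 salt means the anion carries the equal and opposite charge, 1−.
Anion: ligand charges sum to -5; for the ion to be 1−, Ti = +4.

tetrabromobis(triphenylphosphine)tantalum(V) tetrafluoro(glycinato)titanate(IV)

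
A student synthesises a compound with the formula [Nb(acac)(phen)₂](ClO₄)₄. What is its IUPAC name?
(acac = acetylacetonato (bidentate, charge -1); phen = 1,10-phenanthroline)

The 4 perchlorate counter-ions carry a total charge of -4, so each complex ion is 4+.
Ligand charges: 1×acetylacetonato (-1 each), 2×1,10-phenanthroline (neutral); total -1. So Nb + (-1) = 4+, giving Nb = +5.
Ligands are named alphabetically: acetylacetonato before phenanthroline.

(acetylacetonato)bis(1,10-phenanthroline)niobium(V) perchlorate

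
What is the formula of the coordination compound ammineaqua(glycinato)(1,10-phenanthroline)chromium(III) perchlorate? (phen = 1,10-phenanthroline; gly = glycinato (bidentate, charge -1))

[Cr(gly)(H2O)(NH3)(phen)](ClO4)2

Ligands: 1 1,10-phenanthroline (phen, neutral), 1 ammine (NH3, neutral), 1 aqua (H2O, neutral), 1 glycinato (gly, -1). Ligand charge sum = -1.
With Cr in oxidation state +3, the complex ion is [Cr...]^2+.
Charge balance with perchlorate (-1) requires 1 complex ion per 2 perchlorate.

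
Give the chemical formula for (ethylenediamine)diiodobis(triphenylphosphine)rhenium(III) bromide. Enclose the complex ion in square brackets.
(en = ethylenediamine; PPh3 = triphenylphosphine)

Ligands: 1 ethylenediamine (en, neutral), 2 triphenylphosphine (PPh3, neutral), 2 iodo (I, -1). Ligand charge sum = -2.
With Re in oxidation state +3, the complex ion is [Re...]^1+.
Charge balance with bromide (-1) requires 1 complex ion per 1 bromide.

[Re(en)I2(PPh3)2]Br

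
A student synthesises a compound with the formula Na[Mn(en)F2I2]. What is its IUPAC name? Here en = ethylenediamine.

The 1 sodium counter-ion carries a total charge of +1, so each complex ion is 1−.
Ligand charges: 1×ethylenediamine (neutral), 2×fluoro (-1 each), 2×iodo (-1 each); total -4. So Mn + (-4) = 1−, giving Mn = +3.
Ligands are named alphabetically: ethylenediamine before fluoro before iodo.
The complex ion is anionic, so manganese takes the -ate form manganate(III).

sodium (ethylenediamine)difluorodiiodomanganate(III)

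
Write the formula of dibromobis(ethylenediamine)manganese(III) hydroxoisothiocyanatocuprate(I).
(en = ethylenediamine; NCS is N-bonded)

Cation [Mn…]: ligand charges -2, Mn(III) ⇒ ion charge 1+.
Anion [Cu…]: ligand charges -2, Cu(I) ⇒ ion charge 1−.
One 1+ cation balances one 1− anion.

[MnBr2(en)2][Cu(NCS)(OH)]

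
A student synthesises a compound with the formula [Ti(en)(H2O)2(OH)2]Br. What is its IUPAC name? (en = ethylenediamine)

diaqua(ethylenediamine)dihydroxotitanium(III) bromide

The 1 bromide counter-ion carries a total charge of -1, so each complex ion is 1+.
Ligand charges: 2×hydroxo (-1 each), 2×aqua (neutral), 1×ethylenediamine (neutral); total -2. So Ti + (-2) = 1+, giving Ti = +3.
Ligands are named alphabetically: aqua before ethylenediamine before hydroxo.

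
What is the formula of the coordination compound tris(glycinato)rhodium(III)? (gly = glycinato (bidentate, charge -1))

Ligands: 3 glycinato (gly, -1). Ligand charge sum = -3.
With Rh in oxidation state +3, the complex ion is [Rh...].

[Rh(gly)3]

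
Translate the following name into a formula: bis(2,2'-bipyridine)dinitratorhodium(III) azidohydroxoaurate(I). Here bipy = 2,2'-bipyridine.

Cation [Rh…]: ligand charges -2, Rh(III) ⇒ ion charge 1+.
Anion [Au…]: ligand charges -2, Au(I) ⇒ ion charge 1−.
One 1+ cation balances one 1− anion.

[Rh(bipy)2(NO3)2][Au(N3)(OH)]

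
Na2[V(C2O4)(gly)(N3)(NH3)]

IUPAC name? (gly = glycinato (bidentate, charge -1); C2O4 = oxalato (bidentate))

The 2 sodium counter-ions carry a total charge of +2, so each complex ion is 2−.
Ligand charges: 1×glycinato (-1 each), 1×azido (-1 each), 1×oxalato (-2 each), 1×ammine (neutral); total -4. So V + (-4) = 2−, giving V = +2.
Ligands are named alphabetically: ammine before azido before glycinato before oxalato.
The complex ion is anionic, so vanadium takes the -ate form vanadate(II).

sodium ammineazido(glycinato)oxalatovanadate(II)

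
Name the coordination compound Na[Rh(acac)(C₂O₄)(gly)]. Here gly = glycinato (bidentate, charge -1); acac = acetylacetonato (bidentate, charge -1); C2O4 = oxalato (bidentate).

The 1 sodium counter-ion carries a total charge of +1, so each complex ion is 1−.
Ligand charges: 1×glycinato (-1 each), 1×acetylacetonato (-1 each), 1×oxalato (-2 each); total -4. So Rh + (-4) = 1−, giving Rh = +3.
The complex ion is anionic, so rhodium takes the -ate form rhodate(III).

sodium (acetylacetonato)(glycinato)oxalatorhodate(III)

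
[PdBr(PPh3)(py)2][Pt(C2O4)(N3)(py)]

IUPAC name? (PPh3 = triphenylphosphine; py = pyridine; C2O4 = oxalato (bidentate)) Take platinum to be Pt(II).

Both ions are complex: the cation is named first with the plain metal name, the anion second with the -ate form; each ion's ligands are alphabetised independently.
Pt is given as +2; the anion's ligand charges sum to -3, so the complex anion is 1−.
A 1:1 salt means the cation carries the equal and opposite charge, 1+.
Cation: ligand charges sum to -1; for the ion to be 1+, Pd = +2.

bromobis(pyridine)(triphenylphosphine)palladium(II) azidooxalato(pyridine)platinate(II)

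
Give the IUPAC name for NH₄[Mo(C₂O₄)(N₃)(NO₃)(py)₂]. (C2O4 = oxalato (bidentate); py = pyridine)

The 1 ammonium counter-ion carries a total charge of +1, so each complex ion is 1−.
Ligand charges: 1×oxalato (-2 each), 1×azido (-1 each), 2×pyridine (neutral), 1×nitrato (-1 each); total -4. So Mo + (-4) = 1−, giving Mo = +3.
The complex ion is anionic, so molybdenum takes the -ate form molybdate(III).

ammonium azidonitratooxalatobis(pyridine)molybdate(III)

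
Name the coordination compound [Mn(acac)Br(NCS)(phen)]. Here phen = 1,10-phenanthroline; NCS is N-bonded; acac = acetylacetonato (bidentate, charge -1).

(acetylacetonato)bromoisothiocyanato(1,10-phenanthroline)manganese(III)

There is no counter-ion, so the complex is neutral overall.
Ligand charges: 1×1,10-phenanthroline (neutral), 1×isothiocyanato (-1 each), 1×acetylacetonato (-1 each), 1×bromo (-1 each); total -3. So Mn + (-3) = 0, giving Mn = +3.
Ligands are named alphabetically: acetylacetonato before bromo before isothiocyanato before phenanthroline.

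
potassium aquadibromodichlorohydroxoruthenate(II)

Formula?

Ligands: 1 hydroxo (OH, -1), 2 bromo (Br, -1), 1 aqua (H2O, neutral), 2 chloro (Cl, -1). Ligand charge sum = -5.
With Ru in oxidation state +2, the complex ion is [Ru...]^3−.
Charge balance with potassium (+1) requires 1 complex ion per 3 potassium.

K3[RuBr2Cl2(H2O)(OH)]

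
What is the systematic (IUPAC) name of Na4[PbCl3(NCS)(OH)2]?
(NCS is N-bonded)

sodium trichlorodihydroxoisothiocyanatoplumbate(II)

The 4 sodium counter-ions carry a total charge of +4, so each complex ion is 4−.
Ligand charges: 1×isothiocyanato (-1 each), 2×hydroxo (-1 each), 3×chloro (-1 each); total -6. So Pb + (-6) = 4−, giving Pb = +2.
Ligands are named alphabetically: chloro before hydroxo before isothiocyanato.
The complex ion is anionic, so lead takes the -ate form plumbate(II).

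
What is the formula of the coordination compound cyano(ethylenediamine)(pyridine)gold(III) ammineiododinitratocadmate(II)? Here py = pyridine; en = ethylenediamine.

Cation [Au…]: ligand charges -1, Au(III) ⇒ ion charge 2+.
Anion [Cd…]: ligand charges -3, Cd(II) ⇒ ion charge 1−.

[Au(CN)(en)(py)][CdI(NH3)(NO3)2]2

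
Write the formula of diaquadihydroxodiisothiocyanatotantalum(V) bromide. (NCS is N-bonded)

Ligands: 2 hydroxo (OH, -1), 2 aqua (H2O, neutral), 2 isothiocyanato (NCS, -1). Ligand charge sum = -4.
With Ta in oxidation state +5, the complex ion is [Ta...]^1+.
Charge balance with bromide (-1) requires 1 complex ion per 1 bromide.

[Ta(H2O)2(NCS)2(OH)2]Br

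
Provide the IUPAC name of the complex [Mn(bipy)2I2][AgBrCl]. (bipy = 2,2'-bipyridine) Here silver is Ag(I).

bis(2,2'-bipyridine)diiodomanganese(III) bromochloroargentate(I)

Both ions are complex: the cation is named first with the plain metal name, the anion second with the -ate form; each ion's ligands are alphabetised independently.
Ag is given as +1; the anion's ligand charges sum to -2, so the complex anion is 1−.
A 1:1 salt means the cation carries the equal and opposite charge, 1+.
Cation: ligand charges sum to -2; for the ion to be 1+, Mn = +3.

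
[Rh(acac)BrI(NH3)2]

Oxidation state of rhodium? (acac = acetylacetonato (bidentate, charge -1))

+3

No counter-ion: the bracketed complex is neutral.
Ligand charges: 2×NH3 neutral; 1×Br = -1; 1×I = -1; 1×acac = -1; sum -3.
Rh + (-3) = 0 ⇒ Rh is +3.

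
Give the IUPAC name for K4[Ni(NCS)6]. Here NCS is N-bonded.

The 4 potassium counter-ions carry a total charge of +4, so each complex ion is 4−.
Ligand charges: 6×isothiocyanato (-1 each); total -6. So Ni + (-6) = 4−, giving Ni = +2.
The complex ion is anionic, so nickel takes the -ate form nickelate(II).

potassium hexaisothiocyanatonickelate(II)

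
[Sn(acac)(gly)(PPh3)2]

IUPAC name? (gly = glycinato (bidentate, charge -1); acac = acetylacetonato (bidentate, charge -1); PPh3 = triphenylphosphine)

There is no counter-ion, so the complex is neutral overall.
Ligand charges: 1×glycinato (-1 each), 1×acetylacetonato (-1 each), 2×triphenylphosphine (neutral); total -2. So Sn + (-2) = 0, giving Sn = +2.
Ligands are named alphabetically: acetylacetonato before glycinato before triphenylphosphine.

(acetylacetonato)(glycinato)bis(triphenylphosphine)tin(II)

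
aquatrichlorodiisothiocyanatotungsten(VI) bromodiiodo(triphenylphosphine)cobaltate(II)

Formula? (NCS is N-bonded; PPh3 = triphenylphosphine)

[WCl3(H2O)(NCS)2][CoBrI2(PPh3)]

Cation [W…]: ligand charges -5, W(VI) ⇒ ion charge 1+.
Anion [Co…]: ligand charges -3, Co(II) ⇒ ion charge 1−.
One 1+ cation balances one 1− anion.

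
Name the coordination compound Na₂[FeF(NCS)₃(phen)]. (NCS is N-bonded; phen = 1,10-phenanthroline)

sodium fluorotriisothiocyanato(1,10-phenanthroline)ferrate(II)

The 2 sodium counter-ions carry a total charge of +2, so each complex ion is 2−.
Ligand charges: 1×fluoro (-1 each), 3×isothiocyanato (-1 each), 1×1,10-phenanthroline (neutral); total -4. So Fe + (-4) = 2−, giving Fe = +2.
Ligands are named alphabetically: fluoro before isothiocyanato before phenanthroline.
The complex ion is anionic, so iron takes the -ate form ferrate(II).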